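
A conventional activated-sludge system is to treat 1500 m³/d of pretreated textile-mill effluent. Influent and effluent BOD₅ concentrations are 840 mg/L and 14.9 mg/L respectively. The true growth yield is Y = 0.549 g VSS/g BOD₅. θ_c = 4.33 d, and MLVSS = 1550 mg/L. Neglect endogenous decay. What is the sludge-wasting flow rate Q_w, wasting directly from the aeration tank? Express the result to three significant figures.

Q_w ≈ 438 m³/d

Biomass mass balance (decay neglected): V·X = Y·Q·(S₀ − S)·θ_c, so V = 0.549 × 1500 × (840 − 14.9) × 4.33 / 1550 = 1898 m³.
Wasting from the aeration tank: Q_w = V / θ_c = 1898 / 4.33 = 438.4 m³/d.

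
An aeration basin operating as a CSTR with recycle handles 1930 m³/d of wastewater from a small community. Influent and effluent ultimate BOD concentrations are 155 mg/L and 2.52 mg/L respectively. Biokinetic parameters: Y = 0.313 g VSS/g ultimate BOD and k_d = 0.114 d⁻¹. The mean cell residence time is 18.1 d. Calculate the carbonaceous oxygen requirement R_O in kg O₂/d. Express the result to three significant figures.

R_O ≈ 252 kg O₂/d

Observed yield with endogenous decay: Y_obs = Y / (1 + k_d·θ_c) = 0.313 / (1 + 0.114 × 18.1) = 0.313 / 3.063 = 0.1022 g VSS/g ultimate BOD.
Mass of ultimate BOD removed per day: Q(S₀ − S) = 1930 × 152.5 g/m³ = 294.3 kg/d.
Net sludge production P_X = 0.1022 × 294.3 = 30.07 kg VSS/d.
R_O = Q·(S₀ − S) − 1.42·P_X = 294.3 − 1.42 × 30.07 = 251.6 kg O₂/d.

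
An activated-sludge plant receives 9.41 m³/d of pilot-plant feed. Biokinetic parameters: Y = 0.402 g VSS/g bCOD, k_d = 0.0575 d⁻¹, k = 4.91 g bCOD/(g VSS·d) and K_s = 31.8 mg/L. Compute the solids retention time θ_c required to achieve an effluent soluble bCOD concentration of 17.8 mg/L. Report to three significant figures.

θ_c ≈ 1.54 d

At the target effluent, Y k S/(K_s+S) = 0.402×4.91×17.8/49.60 = 0.7083 d⁻¹.
Then 1/θ_c = μ − k_d = 0.7083 − 0.0575 = 0.6508 d⁻¹, giving θ_c = 1.536 d.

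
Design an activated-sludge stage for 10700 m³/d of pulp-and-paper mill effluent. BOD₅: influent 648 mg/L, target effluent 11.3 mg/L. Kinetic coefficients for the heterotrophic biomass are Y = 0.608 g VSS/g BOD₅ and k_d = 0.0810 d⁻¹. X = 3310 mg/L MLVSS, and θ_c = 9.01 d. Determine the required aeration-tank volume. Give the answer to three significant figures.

V ≈ 6520 m³

From the SRT design equation V = Y Q (S₀−S) θ_c / [X (1 + k_d θ_c)] = 0.608 × 10700 × (648 − 11.3) × 9.01 / [3310 × (1 + 0.0810 × 9.01)] = 3.73×10^7 / 5726 = 6518 m³.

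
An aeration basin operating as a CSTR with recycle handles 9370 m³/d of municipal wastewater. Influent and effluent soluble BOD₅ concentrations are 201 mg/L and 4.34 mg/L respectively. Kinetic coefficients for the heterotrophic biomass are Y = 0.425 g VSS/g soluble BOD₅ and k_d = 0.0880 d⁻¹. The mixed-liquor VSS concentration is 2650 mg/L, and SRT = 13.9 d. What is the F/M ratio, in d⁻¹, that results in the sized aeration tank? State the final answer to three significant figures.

From the SRT design equation V = Y Q (S₀−S) θ_c / [X (1 + k_d θ_c)] = 0.425 × 9370 × (201 − 4.34) × 13.9 / [2650 × (1 + 0.0880 × 13.9)] = 1.09×10^7 / 5891 = 1848 m³.
F/M = Q·S₀ / (V·X) = 9370 × 201 / (1848 × 2650) = 0.3846 g soluble BOD₅·(g VSS·d)⁻¹.

F/M ≈ 0.385 d⁻¹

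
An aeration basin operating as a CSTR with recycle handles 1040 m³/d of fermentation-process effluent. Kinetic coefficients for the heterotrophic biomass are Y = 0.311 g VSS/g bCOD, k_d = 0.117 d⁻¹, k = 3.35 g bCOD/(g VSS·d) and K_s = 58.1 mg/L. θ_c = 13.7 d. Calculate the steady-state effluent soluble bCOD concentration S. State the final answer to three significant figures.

For a completely mixed reactor with recycle the Lawrence–McCarty relation gives S = K_s·(1 + k_d·θ_c) / [θ_c·(Y·k − k_d) − 1] = 58.1 × (1 + 0.117 × 13.7) / [13.7 × (0.311 × 3.35 − 0.117) − 1] = 151.2 / 11.67 = 12.96 mg/L.

S ≈ 13.0 mg/L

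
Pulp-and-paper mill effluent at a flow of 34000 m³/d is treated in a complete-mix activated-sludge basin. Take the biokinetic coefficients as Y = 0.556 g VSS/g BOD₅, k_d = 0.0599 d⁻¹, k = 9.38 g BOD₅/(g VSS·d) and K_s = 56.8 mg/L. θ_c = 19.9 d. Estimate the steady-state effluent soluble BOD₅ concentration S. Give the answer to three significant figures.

Effluent substrate depends only on kinetics and SRT: S = K_s(1 + k_d θ_c) / [θ_c(Yk − k_d) − 1] = 56.8 × (1 + 0.0599 × 19.9) / [19.9 × (0.556 × 9.38 − 0.0599) − 1] = 124.5 / 101.6 = 1.226 mg/L.

S ≈ 1.23 mg/L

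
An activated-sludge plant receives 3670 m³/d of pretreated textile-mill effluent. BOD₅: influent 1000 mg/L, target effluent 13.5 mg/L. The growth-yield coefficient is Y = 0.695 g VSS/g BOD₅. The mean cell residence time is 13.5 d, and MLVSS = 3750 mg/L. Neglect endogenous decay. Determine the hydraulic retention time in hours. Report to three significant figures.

τ ≈ 59.2 h

Biomass mass balance (decay neglected): V·X = Y·Q·(S₀ − S)·θ_c, so V = 0.695 × 3670 × (1000 − 13.5) × 13.5 / 3750 = 9058 m³.
HRT = V/Q = 9058 m³ / 3670 m³·d⁻¹ = 2.468 d × 24 = 59.24 h.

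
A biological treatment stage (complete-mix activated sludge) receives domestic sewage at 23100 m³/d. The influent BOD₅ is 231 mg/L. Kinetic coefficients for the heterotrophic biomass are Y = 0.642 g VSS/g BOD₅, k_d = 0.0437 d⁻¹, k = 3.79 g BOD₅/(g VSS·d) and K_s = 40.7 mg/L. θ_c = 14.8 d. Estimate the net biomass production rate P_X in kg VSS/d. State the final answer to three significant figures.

P_X ≈ 2060 kg VSS/d

From the Monod/SRT balance for a CMAS, S = K_s·(1+k_d θ_c)/[θ_c·(Y k − k_d) − 1] = 40.7 × (1 + 0.0437 × 14.8) / [14.8 × (0.642 × 3.79 − 0.0437) − 1] = 67.02 / 34.36 = 1.950 mg/L.
The observed yield is Y_obs = Y/(1 + k_d·θ_c) = 0.642 / (1 + 0.0437 × 14.8) = 0.642 / 1.647 = 0.3899 g VSS per g BOD₅ removed.
Q·(S₀ − S) = 23100 × (231 − 1.95) × 10⁻³ = 5291 kg/d removed.
P_X = Y_obs · Q(S₀ − S) = 0.3899 × 5291 = 2063 kg VSS/d.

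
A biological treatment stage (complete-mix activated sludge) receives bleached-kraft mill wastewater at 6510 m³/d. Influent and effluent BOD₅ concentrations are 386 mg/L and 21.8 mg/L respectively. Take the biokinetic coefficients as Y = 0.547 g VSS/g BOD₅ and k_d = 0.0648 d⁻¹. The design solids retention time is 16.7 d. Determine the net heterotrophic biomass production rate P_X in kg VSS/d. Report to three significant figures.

P_X ≈ 623 kg VSS/d

Correct the yield for decay: Y_obs = Y/(1 + k_d θ_c) = 0.547 / (1 + 0.0648 × 16.7) = 0.547 / 2.082 = 0.2627.
Mass of BOD₅ removed per day: Q(S₀ − S) = 6510 × 364.2 g/m³ = 2371 kg/d.
Net biomass production P_X = Y_obs × Q·(S₀ − S) = 0.2627 × 2371 = 622.9 kg VSS/d.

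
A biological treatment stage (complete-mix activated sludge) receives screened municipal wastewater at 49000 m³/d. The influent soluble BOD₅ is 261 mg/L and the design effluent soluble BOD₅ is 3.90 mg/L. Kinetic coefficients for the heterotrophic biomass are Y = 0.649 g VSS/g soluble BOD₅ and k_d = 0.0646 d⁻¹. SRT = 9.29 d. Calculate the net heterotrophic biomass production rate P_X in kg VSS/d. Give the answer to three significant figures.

Correct the yield for decay: Y_obs = Y/(1 + k_d θ_c) = 0.649 / (1 + 0.0646 × 9.29) = 0.649 / 1.600 = 0.4056.
Q·(S₀ − S) = 49000 × (261 − 3.90) × 10⁻³ = 12598 kg/d removed.
Net biomass production P_X = Y_obs × Q·(S₀ − S) = 0.4056 × 12598 = 5110 kg VSS/d.

P_X ≈ 5110 kg VSS/d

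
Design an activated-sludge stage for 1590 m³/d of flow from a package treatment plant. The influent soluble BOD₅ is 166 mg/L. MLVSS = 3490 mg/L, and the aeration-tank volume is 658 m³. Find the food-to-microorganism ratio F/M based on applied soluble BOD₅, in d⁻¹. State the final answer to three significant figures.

F/M = applied load / biomass = Q·S₀/(V·X) = 1590 × 166 / (658.0 × 3490) = 0.1149 d⁻¹.

F/M ≈ 0.115 d⁻¹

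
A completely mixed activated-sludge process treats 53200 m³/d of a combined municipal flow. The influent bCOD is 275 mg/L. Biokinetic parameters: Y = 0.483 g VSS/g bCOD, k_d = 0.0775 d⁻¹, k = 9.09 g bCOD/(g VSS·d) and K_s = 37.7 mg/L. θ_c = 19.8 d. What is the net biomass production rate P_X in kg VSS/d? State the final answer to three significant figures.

P_X ≈ 2780 kg VSS/d

For a completely mixed reactor with recycle the Lawrence–McCarty relation gives S = K_s·(1 + k_d·θ_c) / [θ_c·(Y·k − k_d) − 1] = 37.7 × (1 + 0.0775 × 19.8) / [19.8 × (0.483 × 9.09 − 0.0775) − 1] = 95.55 / 84.40 = 1.132 mg/L.
Correct the yield for decay: Y_obs = Y/(1 + k_d θ_c) = 0.483 / (1 + 0.0775 × 19.8) = 0.483 / 2.534 = 0.1906.
Substrate removed = Q·(S₀ − S) = 53200 m³/d × (275 − 1.13) g/m³ = 1.46×10^7 g/d = 14570 kg/d.
P_X = Y_obs · Q(S₀ − S) = 0.1906 × 14570 = 2777 kg VSS/d.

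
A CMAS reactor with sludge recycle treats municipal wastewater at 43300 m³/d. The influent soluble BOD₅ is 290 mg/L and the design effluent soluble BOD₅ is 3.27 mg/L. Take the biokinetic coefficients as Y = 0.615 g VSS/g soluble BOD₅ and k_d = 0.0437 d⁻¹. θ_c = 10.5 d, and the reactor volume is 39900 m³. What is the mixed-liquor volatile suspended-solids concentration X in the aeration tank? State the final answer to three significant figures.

X = Y·Q·ΔS·θ_c / [V·(1 + k_d θ_c)] = 0.615 × 43300 × (290 − 3.27) × 10.5 / [39900 × (1 + 0.0437 × 10.5)] = 1377 mg/L.

X ≈ 1380 mg/L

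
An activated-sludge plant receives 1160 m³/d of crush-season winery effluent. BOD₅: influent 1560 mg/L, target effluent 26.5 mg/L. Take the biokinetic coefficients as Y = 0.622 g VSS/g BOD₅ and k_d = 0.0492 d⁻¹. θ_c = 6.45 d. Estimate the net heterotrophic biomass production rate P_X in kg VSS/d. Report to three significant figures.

The observed yield is Y_obs = Y/(1 + k_d·θ_c) = 0.622 / (1 + 0.0492 × 6.45) = 0.622 / 1.317 = 0.4722 g VSS per g BOD₅ removed.
Q·(S₀ − S) = 1160 × (1560 − 26.5) × 10⁻³ = 1779 kg/d removed.
Net biomass production P_X = Y_obs × Q·(S₀ − S) = 0.4722 × 1779 = 839.9 kg VSS/d.

P_X ≈ 840 kg VSS/d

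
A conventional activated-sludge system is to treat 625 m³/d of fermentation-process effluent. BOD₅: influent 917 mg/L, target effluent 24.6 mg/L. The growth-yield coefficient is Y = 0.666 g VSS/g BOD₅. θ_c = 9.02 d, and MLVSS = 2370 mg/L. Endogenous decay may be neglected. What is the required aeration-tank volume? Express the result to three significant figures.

V ≈ 1410 m³

With k_d = 0 the design equation reduces to V = Y Q (S₀−S) θ_c / X = 0.666 × 625 × (917 − 24.6) × 9.02 / 2370 = 1414 m³.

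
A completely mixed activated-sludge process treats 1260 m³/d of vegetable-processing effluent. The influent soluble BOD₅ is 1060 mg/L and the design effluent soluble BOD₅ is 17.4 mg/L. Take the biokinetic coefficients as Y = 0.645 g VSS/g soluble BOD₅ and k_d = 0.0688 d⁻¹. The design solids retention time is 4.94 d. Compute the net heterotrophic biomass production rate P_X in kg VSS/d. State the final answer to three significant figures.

Observed yield with endogenous decay: Y_obs = Y / (1 + k_d·θ_c) = 0.645 / (1 + 0.0688 × 4.94) = 0.645 / 1.340 = 0.4814 g VSS/g soluble BOD₅.
Mass of soluble BOD₅ removed per day: Q(S₀ − S) = 1260 × 1043 g/m³ = 1314 kg/d.
So the net sludge growth is P_X = 0.4814 × 1314 = 632.4 kg VSS/d.

P_X ≈ 632 kg VSS/d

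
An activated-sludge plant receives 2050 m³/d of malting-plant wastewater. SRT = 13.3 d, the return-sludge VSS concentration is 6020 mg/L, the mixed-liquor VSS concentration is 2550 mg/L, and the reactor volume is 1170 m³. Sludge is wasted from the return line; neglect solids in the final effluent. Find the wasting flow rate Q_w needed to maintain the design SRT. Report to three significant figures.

Q_w = (V·X)/(θ_c X_r) = 1170 × 2550 / (13.3 × 6020) = 37.26 m³/d.

Q_w ≈ 37.3 m³/d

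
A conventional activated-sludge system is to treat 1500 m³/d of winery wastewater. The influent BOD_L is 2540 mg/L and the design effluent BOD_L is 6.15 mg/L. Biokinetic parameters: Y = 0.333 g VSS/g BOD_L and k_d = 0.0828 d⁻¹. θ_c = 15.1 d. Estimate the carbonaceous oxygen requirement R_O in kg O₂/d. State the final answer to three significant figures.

R_O ≈ 3000 kg O₂/d

Correct the yield for decay: Y_obs = Y/(1 + k_d θ_c) = 0.333 / (1 + 0.0828 × 15.1) = 0.333 / 2.250 = 0.1480.
Q·(S₀ − S) = 1500 × (2540 − 6.15) × 10⁻³ = 3801 kg/d removed.
Net sludge production P_X = 0.1480 × 3801 = 562.4 kg VSS/d.
Carbonaceous O₂ demand = substrate oxidised − cell-mass equivalent = 3801 − 1.42 × 562.4 = 3002 kg O₂/d.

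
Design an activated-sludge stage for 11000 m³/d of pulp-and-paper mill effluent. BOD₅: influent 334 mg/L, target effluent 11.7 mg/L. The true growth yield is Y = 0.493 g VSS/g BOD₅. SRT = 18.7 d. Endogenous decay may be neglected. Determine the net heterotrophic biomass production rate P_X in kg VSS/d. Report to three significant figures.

With endogenous decay neglected, the observed yield equals the true yield: Y_obs = Y = 0.493 g VSS/g BOD₅.
Q·(S₀ − S) = 11000 × (334 − 11.7) × 10⁻³ = 3545 kg/d removed.
Net biomass production P_X = Y_obs × Q·(S₀ − S) = 0.4930 × 3545 = 1748 kg VSS/d.

P_X ≈ 1750 kg VSS/d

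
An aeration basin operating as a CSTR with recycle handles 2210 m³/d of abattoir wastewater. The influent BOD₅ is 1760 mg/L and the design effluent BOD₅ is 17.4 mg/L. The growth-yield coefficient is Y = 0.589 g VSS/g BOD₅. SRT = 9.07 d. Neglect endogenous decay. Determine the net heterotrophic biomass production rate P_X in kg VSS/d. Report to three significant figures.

No decay correction is needed, so Y_obs = Y = 0.589.
Substrate removed = Q·(S₀ − S) = 2210 m³/d × (1760 − 17.4) g/m³ = 3.85×10^6 g/d = 3851 kg/d.
Net biomass production P_X = Y_obs × Q·(S₀ − S) = 0.5890 × 3851 = 2268 kg VSS/d.

P_X ≈ 2270 kg VSS/d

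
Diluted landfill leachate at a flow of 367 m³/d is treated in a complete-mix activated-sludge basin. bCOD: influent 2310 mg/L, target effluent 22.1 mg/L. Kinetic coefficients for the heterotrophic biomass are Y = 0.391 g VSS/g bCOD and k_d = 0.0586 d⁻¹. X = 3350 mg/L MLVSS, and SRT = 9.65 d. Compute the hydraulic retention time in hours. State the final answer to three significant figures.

From the SRT design equation V = Y Q (S₀−S) θ_c / [X (1 + k_d θ_c)] = 0.391 × 367 × (2310 − 22.1) × 9.65 / [3350 × (1 + 0.0586 × 9.65)] = 3.17×10^6 / 5244 = 604.1 m³.
τ = V/Q = 604.1/367 = 1.646 d, or 39.51 h.

τ ≈ 39.5 h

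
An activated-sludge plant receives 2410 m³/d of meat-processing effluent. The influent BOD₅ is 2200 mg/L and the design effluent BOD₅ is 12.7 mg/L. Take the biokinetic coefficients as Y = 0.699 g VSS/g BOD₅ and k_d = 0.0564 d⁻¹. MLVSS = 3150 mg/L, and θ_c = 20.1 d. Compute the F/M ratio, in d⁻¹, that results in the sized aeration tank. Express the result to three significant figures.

F/M ≈ 0.153 d⁻¹

Steady-state biomass mass balance: V·X·(1 + k_d·θ_c) = Y·Q·(S₀ − S)·θ_c, so V = 0.699 × 2410 × (2200 − 12.7) × 20.1 / [3150 × (1 + 0.0564 × 20.1)] = 7.41×10^7 / 6721 = 11020 m³.
F/M = applied load / biomass = Q·S₀/(V·X) = 2410 × 2200 / (11020 × 3150) = 0.1527 d⁻¹.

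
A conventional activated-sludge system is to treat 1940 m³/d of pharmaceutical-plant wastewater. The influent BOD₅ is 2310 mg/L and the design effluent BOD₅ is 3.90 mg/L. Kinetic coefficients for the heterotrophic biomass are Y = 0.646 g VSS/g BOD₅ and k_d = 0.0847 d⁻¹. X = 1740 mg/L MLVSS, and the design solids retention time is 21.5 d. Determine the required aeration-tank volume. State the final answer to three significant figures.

V ≈ 12700 m³

Rearranging the biomass balance for a CMAS with decay, V = Y·Q·ΔS·θ_c / [X·(1+k_d θ_c)] = 0.646 × 1940 × (2310 − 3.90) × 21.5 / [1740 × (1 + 0.0847 × 21.5)] = 6.21×10^7 / 4909 = 12659 m³.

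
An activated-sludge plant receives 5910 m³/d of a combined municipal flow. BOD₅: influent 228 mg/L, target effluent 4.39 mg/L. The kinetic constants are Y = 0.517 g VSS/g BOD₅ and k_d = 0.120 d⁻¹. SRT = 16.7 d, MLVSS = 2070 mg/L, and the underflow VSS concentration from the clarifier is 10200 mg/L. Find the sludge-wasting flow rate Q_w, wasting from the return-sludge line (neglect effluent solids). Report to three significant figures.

Rearranging the biomass balance for a CMAS with decay, V = Y·Q·ΔS·θ_c / [X·(1+k_d θ_c)] = 0.517 × 5910 × (228 − 4.39) × 16.7 / [2070 × (1 + 0.120 × 16.7)] = 1.14×10^7 / 6218 = 1835 m³.
Wasting from the return line (neglecting effluent solids): Q_w = V·X / (θ_c·X_r) = 1835 × 2070 / (16.7 × 10200) = 22.30 m³/d.

Q_w ≈ 22.3 m³/d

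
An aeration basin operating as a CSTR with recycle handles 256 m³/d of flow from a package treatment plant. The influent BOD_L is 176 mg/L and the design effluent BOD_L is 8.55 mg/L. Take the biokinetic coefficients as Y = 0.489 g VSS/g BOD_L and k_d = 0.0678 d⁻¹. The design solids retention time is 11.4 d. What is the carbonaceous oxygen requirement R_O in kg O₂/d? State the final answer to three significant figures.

R_O ≈ 26.1 kg O₂/d

Correct the yield for decay: Y_obs = Y/(1 + k_d θ_c) = 0.489 / (1 + 0.0678 × 11.4) = 0.489 / 1.773 = 0.2758.
Q·(S₀ − S) = 256 × (176 − 8.55) × 10⁻³ = 42.87 kg/d removed.
P_X = Y_obs·Q·(S₀ − S) = 0.2758 × 42.87 = 11.82 kg VSS/d.
R_O = Q·ΔS − 1.42 P_X = 42.87 − 16.79 = 26.08 kg O₂/d.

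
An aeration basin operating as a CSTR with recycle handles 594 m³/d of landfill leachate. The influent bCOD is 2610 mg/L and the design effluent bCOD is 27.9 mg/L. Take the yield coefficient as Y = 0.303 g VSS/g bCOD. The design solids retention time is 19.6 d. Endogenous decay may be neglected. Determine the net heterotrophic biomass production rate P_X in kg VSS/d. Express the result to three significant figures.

No decay correction is needed, so Y_obs = Y = 0.303.
Substrate removed = Q·(S₀ − S) = 594 m³/d × (2610 − 27.9) g/m³ = 1.53×10^6 g/d = 1534 kg/d.
P_X = Y_obs · Q(S₀ − S) = 0.3030 × 1534 = 464.7 kg VSS/d.

P_X ≈ 465 kg VSS/d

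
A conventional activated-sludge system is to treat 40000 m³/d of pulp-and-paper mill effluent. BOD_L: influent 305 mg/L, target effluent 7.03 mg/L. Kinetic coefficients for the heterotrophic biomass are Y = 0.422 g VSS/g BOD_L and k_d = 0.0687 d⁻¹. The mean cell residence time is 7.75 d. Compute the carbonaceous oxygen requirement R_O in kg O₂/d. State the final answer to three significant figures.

Correct the yield for decay: Y_obs = Y/(1 + k_d θ_c) = 0.422 / (1 + 0.0687 × 7.75) = 0.422 / 1.532 = 0.2754.
ΔS = 305 − 7.03 = 298.0 mg/L, so the substrate removal rate is 40000 × 298.0/1000 = 11919 kg BOD_L/d.
P_X = Y_obs·Q·(S₀ − S) = 0.2754 × 11919 = 3282 kg VSS/d.
Carbonaceous O₂ demand = substrate oxidised − cell-mass equivalent = 11919 − 1.42 × 3282 = 7258 kg O₂/d.

R_O ≈ 7260 kg O₂/d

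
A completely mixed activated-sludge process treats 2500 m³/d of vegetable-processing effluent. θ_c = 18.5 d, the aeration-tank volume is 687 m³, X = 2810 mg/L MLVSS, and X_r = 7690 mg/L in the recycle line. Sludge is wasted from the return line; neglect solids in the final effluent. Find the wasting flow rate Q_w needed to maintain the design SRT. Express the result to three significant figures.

Q_w ≈ 13.6 m³/d

θ_c = V·X/(Q_w·X_r) when wasting from the recycle, so Q_w = V·X/(θ_c·X_r) = 687.0 × 2810 / (18.5 × 7690) = 13.57 m³/d.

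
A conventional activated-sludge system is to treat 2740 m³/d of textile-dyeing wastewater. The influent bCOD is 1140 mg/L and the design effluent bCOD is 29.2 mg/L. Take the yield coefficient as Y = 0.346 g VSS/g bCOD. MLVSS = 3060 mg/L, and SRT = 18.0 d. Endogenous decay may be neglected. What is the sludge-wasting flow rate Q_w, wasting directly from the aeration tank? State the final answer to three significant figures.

With k_d = 0 the design equation reduces to V = Y Q (S₀−S) θ_c / X = 0.346 × 2740 × (1140 − 29.2) × 18.0 / 3060 = 6195 m³.
Wasting from the aeration tank: Q_w = V / θ_c = 6195 / 18.0 = 344.1 m³/d.

Q_w ≈ 344 m³/d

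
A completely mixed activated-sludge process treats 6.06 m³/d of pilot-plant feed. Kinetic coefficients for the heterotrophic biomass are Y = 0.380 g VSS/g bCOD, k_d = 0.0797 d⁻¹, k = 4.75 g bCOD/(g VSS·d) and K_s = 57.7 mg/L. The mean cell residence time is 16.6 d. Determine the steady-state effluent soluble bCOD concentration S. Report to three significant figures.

Effluent substrate depends only on kinetics and SRT: S = K_s(1 + k_d θ_c) / [θ_c(Yk − k_d) − 1] = 57.7 × (1 + 0.0797 × 16.6) / [16.6 × (0.380 × 4.75 − 0.0797) − 1] = 134.0 / 27.64 = 4.849 mg/L.

S ≈ 4.85 mg/L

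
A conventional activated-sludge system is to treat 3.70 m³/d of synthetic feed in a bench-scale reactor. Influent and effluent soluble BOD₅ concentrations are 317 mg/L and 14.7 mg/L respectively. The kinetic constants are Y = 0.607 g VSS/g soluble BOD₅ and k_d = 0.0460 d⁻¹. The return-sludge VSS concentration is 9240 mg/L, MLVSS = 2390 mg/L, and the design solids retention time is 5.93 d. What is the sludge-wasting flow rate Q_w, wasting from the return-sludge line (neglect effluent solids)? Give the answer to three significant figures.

Q_w ≈ 0.0577 m³/d

From the SRT design equation V = Y Q (S₀−S) θ_c / [X (1 + k_d θ_c)] = 0.607 × 3.70 × (317 − 14.7) × 5.93 / [2390 × (1 + 0.0460 × 5.93)] = 4.03×10^3 / 3042 = 1.324 m³.
Wasting from the return line (neglecting effluent solids): Q_w = V·X / (θ_c·X_r) = 1.324 × 2390 / (5.93 × 9240) = 0.05773 m³/d.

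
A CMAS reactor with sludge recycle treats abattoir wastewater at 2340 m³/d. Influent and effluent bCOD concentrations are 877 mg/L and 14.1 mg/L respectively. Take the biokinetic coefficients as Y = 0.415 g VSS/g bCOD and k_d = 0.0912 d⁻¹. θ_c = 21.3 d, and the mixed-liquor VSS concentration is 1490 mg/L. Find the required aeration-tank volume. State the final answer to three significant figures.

From the SRT design equation V = Y Q (S₀−S) θ_c / [X (1 + k_d θ_c)] = 0.415 × 2340 × (877 − 14.1) × 21.3 / [1490 × (1 + 0.0912 × 21.3)] = 1.78×10^7 / 4384 = 4071 m³.

V ≈ 4070 m³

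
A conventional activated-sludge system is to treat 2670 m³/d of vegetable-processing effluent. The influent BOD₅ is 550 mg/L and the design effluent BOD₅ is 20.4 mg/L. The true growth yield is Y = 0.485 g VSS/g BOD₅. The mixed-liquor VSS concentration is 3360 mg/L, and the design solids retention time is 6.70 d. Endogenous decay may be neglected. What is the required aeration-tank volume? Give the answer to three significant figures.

Biomass mass balance (decay neglected): V·X = Y·Q·(S₀ − S)·θ_c, so V = 0.485 × 2670 × (550 − 20.4) × 6.70 / 3360 = 1368 m³.

V ≈ 1370 m³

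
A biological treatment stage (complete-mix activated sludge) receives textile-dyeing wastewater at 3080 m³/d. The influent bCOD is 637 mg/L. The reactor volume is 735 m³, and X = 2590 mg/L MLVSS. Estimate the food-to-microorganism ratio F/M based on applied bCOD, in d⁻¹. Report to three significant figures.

F/M = applied load / biomass = Q·S₀/(V·X) = 3080 × 637 / (735.0 × 2590) = 1.031 d⁻¹.

F/M ≈ 1.03 d⁻¹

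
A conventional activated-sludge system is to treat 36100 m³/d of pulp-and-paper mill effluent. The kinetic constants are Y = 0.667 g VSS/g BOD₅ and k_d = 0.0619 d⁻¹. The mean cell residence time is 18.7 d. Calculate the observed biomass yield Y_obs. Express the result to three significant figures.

Y_obs ≈ 0.309 g VSS/g BOD₅

Y_obs = Y / (1 + k_d θ_c) = 0.667 / (1 + 0.0619 × 18.7) = 0.667 / 2.158 = 0.3091.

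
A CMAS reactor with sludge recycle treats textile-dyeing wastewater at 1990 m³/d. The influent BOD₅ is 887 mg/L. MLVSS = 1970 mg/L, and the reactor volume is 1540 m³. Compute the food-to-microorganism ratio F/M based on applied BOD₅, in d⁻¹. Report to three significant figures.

F/M ≈ 0.582 d⁻¹

Food-to-microorganism ratio F/M = Q S₀ / (V X) = 1990 × 887 / (1540 × 1970) = 0.5818 d⁻¹.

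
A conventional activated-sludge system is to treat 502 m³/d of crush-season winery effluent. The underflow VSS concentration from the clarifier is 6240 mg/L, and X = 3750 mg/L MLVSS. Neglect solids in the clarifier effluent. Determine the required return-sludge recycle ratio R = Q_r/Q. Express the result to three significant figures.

R = Q_r/Q = X/(X_r − X) = 3750 / (6240 − 3750) = 1.506.

R ≈ 1.51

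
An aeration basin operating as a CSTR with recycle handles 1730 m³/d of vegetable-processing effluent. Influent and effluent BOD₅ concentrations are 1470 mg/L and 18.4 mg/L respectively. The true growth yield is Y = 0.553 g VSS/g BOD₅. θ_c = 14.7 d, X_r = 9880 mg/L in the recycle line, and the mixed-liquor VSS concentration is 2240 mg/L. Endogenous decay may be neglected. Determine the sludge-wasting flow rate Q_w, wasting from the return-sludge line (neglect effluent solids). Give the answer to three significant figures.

Q_w ≈ 141 m³/d

With k_d = 0 the design equation reduces to V = Y Q (S₀−S) θ_c / X = 0.553 × 1730 × (1470 − 18.4) × 14.7 / 2240 = 9114 m³.
θ_c = V·X/(Q_w·X_r) when wasting from the recycle, so Q_w = V·X/(θ_c·X_r) = 9114 × 2240 / (14.7 × 9880) = 140.6 m³/d.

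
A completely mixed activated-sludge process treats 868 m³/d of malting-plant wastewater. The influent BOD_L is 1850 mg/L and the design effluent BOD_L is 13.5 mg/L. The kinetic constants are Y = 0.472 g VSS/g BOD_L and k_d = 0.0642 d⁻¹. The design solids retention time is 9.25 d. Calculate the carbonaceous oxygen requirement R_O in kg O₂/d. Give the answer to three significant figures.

Observed yield with endogenous decay: Y_obs = Y / (1 + k_d·θ_c) = 0.472 / (1 + 0.0642 × 9.25) = 0.472 / 1.594 = 0.2961 g VSS/g BOD_L.
ΔS = 1850 − 13.5 = 1836 mg/L, so the substrate removal rate is 868 × 1836/1000 = 1594 kg BOD_L/d.
Biomass synthesised: P_X = Y_obs × 1594 = 472.1 kg VSS/d.
R_O = Q·ΔS − 1.42 P_X = 1594 − 670.3 = 923.7 kg O₂/d.

R_O ≈ 924 kg O₂/d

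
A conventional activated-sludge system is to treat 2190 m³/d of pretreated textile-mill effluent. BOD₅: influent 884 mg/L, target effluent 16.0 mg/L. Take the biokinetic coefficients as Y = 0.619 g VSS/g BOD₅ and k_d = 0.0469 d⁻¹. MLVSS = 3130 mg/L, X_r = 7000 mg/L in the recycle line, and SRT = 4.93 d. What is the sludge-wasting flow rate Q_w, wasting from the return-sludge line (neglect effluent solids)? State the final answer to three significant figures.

Rearranging the biomass balance for a CMAS with decay, V = Y·Q·ΔS·θ_c / [X·(1+k_d θ_c)] = 0.619 × 2190 × (884 − 16.0) × 4.93 / [3130 × (1 + 0.0469 × 4.93)] = 5.8×10^6 / 3854 = 1505 m³.
θ_c = V·X/(Q_w·X_r) when wasting from the recycle, so Q_w = V·X/(θ_c·X_r) = 1505 × 3130 / (4.93 × 7000) = 136.5 m³/d.

Q_w ≈ 137 m³/d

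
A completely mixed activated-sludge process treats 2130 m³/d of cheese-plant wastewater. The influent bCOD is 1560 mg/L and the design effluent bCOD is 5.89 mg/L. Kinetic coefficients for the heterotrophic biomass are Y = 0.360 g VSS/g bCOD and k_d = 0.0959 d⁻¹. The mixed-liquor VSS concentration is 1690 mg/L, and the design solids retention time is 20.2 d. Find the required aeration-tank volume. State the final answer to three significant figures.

V ≈ 4850 m³

Rearranging the biomass balance for a CMAS with decay, V = Y·Q·ΔS·θ_c / [X·(1+k_d θ_c)] = 0.360 × 2130 × (1560 − 5.89) × 20.2 / [1690 × (1 + 0.0959 × 20.2)] = 2.41×10^7 / 4964 = 4850 m³.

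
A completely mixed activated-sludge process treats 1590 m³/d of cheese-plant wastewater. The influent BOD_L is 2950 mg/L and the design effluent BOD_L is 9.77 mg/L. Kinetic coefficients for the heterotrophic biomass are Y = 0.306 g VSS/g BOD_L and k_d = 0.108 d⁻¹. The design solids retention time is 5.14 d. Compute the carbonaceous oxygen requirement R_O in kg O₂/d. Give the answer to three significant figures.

Y_obs = Y / (1 + k_d θ_c) = 0.306 / (1 + 0.108 × 5.14) = 0.306 / 1.555 = 0.1968.
Q·(S₀ − S) = 1590 × (2950 − 9.77) × 10⁻³ = 4675 kg/d removed.
P_X = Y_obs·Q·(S₀ − S) = 0.1968 × 4675 = 919.9 kg VSS/d.
Carbonaceous O₂ demand = substrate oxidised − cell-mass equivalent = 4675 − 1.42 × 919.9 = 3369 kg O₂/d.

R_O ≈ 3370 kg O₂/d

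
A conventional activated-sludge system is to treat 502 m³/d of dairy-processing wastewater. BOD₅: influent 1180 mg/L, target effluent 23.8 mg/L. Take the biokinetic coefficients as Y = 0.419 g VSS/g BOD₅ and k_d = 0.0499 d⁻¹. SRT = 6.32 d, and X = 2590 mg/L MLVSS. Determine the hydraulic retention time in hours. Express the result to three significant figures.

τ ≈ 21.6 h

Steady-state biomass mass balance: V·X·(1 + k_d·θ_c) = Y·Q·(S₀ − S)·θ_c, so V = 0.419 × 502 × (1180 − 23.8) × 6.32 / [2590 × (1 + 0.0499 × 6.32)] = 1.54×10^6 / 3407 = 451.1 m³.
Hydraulic retention time τ = V/Q = 451.1 / 502 = 0.8987 d = 21.57 h.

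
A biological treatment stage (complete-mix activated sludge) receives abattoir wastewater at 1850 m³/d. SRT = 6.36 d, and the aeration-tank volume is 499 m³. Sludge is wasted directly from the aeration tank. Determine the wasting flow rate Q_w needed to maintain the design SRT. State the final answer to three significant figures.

With mixed-liquor wasting, θ_c = V/Q_w, so Q_w = V/θ_c = 499.0/6.36 = 78.46 m³/d.

Q_w ≈ 78.5 m³/d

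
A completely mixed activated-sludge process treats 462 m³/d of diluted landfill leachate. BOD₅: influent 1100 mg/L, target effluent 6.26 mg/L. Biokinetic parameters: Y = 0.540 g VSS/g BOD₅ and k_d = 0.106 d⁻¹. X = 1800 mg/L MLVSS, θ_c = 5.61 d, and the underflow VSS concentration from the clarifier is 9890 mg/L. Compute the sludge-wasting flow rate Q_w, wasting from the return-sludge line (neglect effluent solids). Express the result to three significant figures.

Rearranging the biomass balance for a CMAS with decay, V = Y·Q·ΔS·θ_c / [X·(1+k_d θ_c)] = 0.540 × 462 × (1100 − 6.26) × 5.61 / [1800 × (1 + 0.106 × 5.61)] = 1.53×10^6 / 2870 = 533.3 m³.
θ_c = V·X/(Q_w·X_r) when wasting from the recycle, so Q_w = V·X/(θ_c·X_r) = 533.3 × 1800 / (5.61 × 9890) = 17.30 m³/d.

Q_w ≈ 17.3 m³/d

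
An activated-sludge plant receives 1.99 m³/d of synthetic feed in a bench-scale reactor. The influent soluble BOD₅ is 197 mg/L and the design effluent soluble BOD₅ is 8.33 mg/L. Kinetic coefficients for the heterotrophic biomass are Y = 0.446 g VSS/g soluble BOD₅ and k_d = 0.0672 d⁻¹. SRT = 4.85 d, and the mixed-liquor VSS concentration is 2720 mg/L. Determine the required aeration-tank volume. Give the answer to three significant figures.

V ≈ 0.225 m³

Rearranging the biomass balance for a CMAS with decay, V = Y·Q·ΔS·θ_c / [X·(1+k_d θ_c)] = 0.446 × 1.99 × (197 − 8.33) × 4.85 / [2720 × (1 + 0.0672 × 4.85)] = 8.12×10^2 / 3607 = 0.2252 m³.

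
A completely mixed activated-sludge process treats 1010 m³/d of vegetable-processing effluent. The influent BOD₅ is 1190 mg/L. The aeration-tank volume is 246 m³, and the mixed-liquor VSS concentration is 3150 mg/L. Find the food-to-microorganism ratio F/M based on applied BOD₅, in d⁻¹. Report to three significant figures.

F/M ≈ 1.55 d⁻¹

F/M = Q·S₀ / (V·X) = 1010 × 1190 / (246.0 × 3150) = 1.551 g BOD₅·(g VSS·d)⁻¹.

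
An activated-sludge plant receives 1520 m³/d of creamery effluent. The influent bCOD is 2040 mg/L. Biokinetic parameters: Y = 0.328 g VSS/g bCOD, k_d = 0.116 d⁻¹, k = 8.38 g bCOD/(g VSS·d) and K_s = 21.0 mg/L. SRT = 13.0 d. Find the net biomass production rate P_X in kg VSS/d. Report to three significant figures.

P_X ≈ 405 kg VSS/d

Effluent substrate depends only on kinetics and SRT: S = K_s(1 + k_d θ_c) / [θ_c(Yk − k_d) − 1] = 21.0 × (1 + 0.116 × 13.0) / [13.0 × (0.328 × 8.38 − 0.116) − 1] = 52.67 / 33.22 = 1.585 mg/L.
The observed yield is Y_obs = Y/(1 + k_d·θ_c) = 0.328 / (1 + 0.116 × 13.0) = 0.328 / 2.508 = 0.1308 g VSS per g bCOD removed.
Mass of bCOD removed per day: Q(S₀ − S) = 1520 × 2038 g/m³ = 3098 kg/d.
Net biomass production P_X = Y_obs × Q·(S₀ − S) = 0.1308 × 3098 = 405.2 kg VSS/d.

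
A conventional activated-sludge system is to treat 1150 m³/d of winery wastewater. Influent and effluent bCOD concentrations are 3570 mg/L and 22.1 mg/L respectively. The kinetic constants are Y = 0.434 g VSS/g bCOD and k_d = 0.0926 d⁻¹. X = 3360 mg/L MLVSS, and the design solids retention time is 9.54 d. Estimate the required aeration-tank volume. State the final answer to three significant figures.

Rearranging the biomass balance for a CMAS with decay, V = Y·Q·ΔS·θ_c / [X·(1+k_d θ_c)] = 0.434 × 1150 × (3570 − 22.1) × 9.54 / [3360 × (1 + 0.0926 × 9.54)] = 1.69×10^7 / 6328 = 2669 m³.

V ≈ 2670 m³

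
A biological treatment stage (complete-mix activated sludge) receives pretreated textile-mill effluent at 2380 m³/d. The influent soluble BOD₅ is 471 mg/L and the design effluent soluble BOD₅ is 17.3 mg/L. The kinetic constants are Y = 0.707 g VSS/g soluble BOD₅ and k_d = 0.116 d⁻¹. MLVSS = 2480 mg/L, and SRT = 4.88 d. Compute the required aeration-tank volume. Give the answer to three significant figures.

From the SRT design equation V = Y Q (S₀−S) θ_c / [X (1 + k_d θ_c)] = 0.707 × 2380 × (471 − 17.3) × 4.88 / [2480 × (1 + 0.116 × 4.88)] = 3.73×10^6 / 3884 = 959.2 m³.

V ≈ 959 m³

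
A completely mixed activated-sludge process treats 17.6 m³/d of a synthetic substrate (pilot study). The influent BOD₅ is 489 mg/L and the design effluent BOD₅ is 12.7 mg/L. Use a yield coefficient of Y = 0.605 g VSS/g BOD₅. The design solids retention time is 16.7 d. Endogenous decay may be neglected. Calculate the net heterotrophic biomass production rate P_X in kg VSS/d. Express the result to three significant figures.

P_X ≈ 5.07 kg VSS/d

With endogenous decay neglected, the observed yield equals the true yield: Y_obs = Y = 0.605 g VSS/g BOD₅.
Mass of BOD₅ removed per day: Q(S₀ − S) = 17.6 × 476.3 g/m³ = 8.383 kg/d.
P_X = Y_obs · Q(S₀ − S) = 0.6050 × 8.383 = 5.072 kg VSS/d.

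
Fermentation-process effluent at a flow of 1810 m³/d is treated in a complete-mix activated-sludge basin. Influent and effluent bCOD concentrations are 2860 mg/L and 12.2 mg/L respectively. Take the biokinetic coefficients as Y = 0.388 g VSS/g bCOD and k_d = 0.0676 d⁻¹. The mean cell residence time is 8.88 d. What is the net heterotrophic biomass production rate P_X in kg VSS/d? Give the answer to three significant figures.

Correct the yield for decay: Y_obs = Y/(1 + k_d θ_c) = 0.388 / (1 + 0.0676 × 8.88) = 0.388 / 1.600 = 0.2425.
ΔS = 2860 − 12.2 = 2848 mg/L, so the substrate removal rate is 1810 × 2848/1000 = 5155 kg bCOD/d.
P_X = Y_obs · Q(S₀ − S) = 0.2425 × 5155 = 1250 kg VSS/d.

P_X ≈ 1250 kg VSS/d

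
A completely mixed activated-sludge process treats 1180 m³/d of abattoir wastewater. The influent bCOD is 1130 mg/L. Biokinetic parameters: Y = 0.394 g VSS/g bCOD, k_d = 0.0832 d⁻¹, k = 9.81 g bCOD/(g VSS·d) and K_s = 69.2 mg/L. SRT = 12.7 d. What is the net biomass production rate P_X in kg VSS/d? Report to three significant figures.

Effluent substrate depends only on kinetics and SRT: S = K_s(1 + k_d θ_c) / [θ_c(Yk − k_d) − 1] = 69.2 × (1 + 0.0832 × 12.7) / [12.7 × (0.394 × 9.81 − 0.0832) − 1] = 142.3 / 47.03 = 3.026 mg/L.
Correct the yield for decay: Y_obs = Y/(1 + k_d θ_c) = 0.394 / (1 + 0.0832 × 12.7) = 0.394 / 2.057 = 0.1916.
Substrate removed = Q·(S₀ − S) = 1180 m³/d × (1130 − 3.03) g/m³ = 1.33×10^6 g/d = 1330 kg/d.
Biomass produced: P_X = Y_obs·Q·ΔS = 0.1916 × 1330 ≈ 254.8 kg VSS/d.

P_X ≈ 255 kg VSS/d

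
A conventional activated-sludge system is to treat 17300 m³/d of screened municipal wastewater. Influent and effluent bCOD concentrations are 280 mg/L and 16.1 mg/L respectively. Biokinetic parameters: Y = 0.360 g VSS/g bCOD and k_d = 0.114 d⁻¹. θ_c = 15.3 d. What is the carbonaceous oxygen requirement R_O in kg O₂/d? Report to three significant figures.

The observed yield is Y_obs = Y/(1 + k_d·θ_c) = 0.360 / (1 + 0.114 × 15.3) = 0.360 / 2.744 = 0.1312 g VSS per g bCOD removed.
Q·(S₀ − S) = 17300 × (280 − 16.1) × 10⁻³ = 4565 kg/d removed.
Biomass synthesised: P_X = Y_obs × 4565 = 598.9 kg VSS/d.
R_O = Q·ΔS − 1.42 P_X = 4565 − 850.5 = 3715 kg O₂/d.

R_O ≈ 3710 kg O₂/d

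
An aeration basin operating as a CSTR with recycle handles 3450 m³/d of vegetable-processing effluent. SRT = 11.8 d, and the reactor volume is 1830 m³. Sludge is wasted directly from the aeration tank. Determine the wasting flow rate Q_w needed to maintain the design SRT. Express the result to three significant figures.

Wasting from the aeration tank: Q_w = V / θ_c = 1830 / 11.8 = 155.1 m³/d.

Q_w ≈ 155 m³/d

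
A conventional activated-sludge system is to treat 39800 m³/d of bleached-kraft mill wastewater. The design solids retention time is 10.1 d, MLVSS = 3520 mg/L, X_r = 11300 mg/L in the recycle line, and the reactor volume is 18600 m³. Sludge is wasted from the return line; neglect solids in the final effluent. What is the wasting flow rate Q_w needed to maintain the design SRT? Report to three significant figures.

Q_w = (V·X)/(θ_c X_r) = 18600 × 3520 / (10.1 × 11300) = 573.7 m³/d.

Q_w ≈ 574 m³/d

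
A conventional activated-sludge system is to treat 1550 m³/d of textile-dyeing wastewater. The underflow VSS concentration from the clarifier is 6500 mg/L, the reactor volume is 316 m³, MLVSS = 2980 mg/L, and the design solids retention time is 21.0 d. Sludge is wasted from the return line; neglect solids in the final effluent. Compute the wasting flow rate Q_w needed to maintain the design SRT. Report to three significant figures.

θ_c = V·X/(Q_w·X_r) when wasting from the recycle, so Q_w = V·X/(θ_c·X_r) = 316.0 × 2980 / (21.0 × 6500) = 6.899 m³/d.

Q_w ≈ 6.90 m³/d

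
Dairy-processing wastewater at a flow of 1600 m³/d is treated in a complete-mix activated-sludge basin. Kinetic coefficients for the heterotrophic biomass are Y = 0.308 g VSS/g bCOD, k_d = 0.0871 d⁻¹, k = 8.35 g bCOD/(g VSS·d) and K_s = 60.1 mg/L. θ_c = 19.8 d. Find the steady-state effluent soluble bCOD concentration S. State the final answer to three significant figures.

S ≈ 3.40 mg/L

For a completely mixed reactor with recycle the Lawrence–McCarty relation gives S = K_s·(1 + k_d·θ_c) / [θ_c·(Y·k − k_d) − 1] = 60.1 × (1 + 0.0871 × 19.8) / [19.8 × (0.308 × 8.35 − 0.0871) − 1] = 163.7 / 48.20 = 3.397 mg/L.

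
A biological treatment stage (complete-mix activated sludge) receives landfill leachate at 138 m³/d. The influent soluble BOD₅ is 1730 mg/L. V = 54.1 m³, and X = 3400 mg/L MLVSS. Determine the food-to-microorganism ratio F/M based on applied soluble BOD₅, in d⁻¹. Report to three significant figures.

F/M ≈ 1.30 d⁻¹

F/M = Q·S₀ / (V·X) = 138 × 1730 / (54.10 × 3400) = 1.298 g soluble BOD₅·(g VSS·d)⁻¹.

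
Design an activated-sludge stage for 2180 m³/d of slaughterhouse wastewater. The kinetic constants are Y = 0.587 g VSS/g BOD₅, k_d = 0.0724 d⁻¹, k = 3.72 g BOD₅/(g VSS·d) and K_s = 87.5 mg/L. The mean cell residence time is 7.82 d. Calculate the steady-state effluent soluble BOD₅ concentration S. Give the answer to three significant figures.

S ≈ 8.84 mg/L

From the Monod/SRT balance for a CMAS, S = K_s·(1+k_d θ_c)/[θ_c·(Y k − k_d) − 1] = 87.5 × (1 + 0.0724 × 7.82) / [7.82 × (0.587 × 3.72 − 0.0724) − 1] = 137.0 / 15.51 = 8.836 mg/L.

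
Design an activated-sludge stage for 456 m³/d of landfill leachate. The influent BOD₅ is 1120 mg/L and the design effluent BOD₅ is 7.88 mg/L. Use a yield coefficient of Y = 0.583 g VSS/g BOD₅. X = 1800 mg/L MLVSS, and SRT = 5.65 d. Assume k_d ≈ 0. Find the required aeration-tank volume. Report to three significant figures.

V ≈ 928 m³

Biomass mass balance (decay neglected): V·X = Y·Q·(S₀ − S)·θ_c, so V = 0.583 × 456 × (1120 − 7.88) × 5.65 / 1800 = 928.0 m³.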